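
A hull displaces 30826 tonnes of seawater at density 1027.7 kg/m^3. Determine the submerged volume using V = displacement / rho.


Formula: V = mass / rho
Step 1 — convert tonnes to kg: 30826 t * 1000 = 30826000 kg
Step 2 — V = 30826000 / 1027.7 ≈ 29995 m^3 (5 s.f.)

29995 m^3


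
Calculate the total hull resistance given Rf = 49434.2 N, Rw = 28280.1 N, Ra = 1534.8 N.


Formula: Rt = Rf + Rw + Ra
Substituting: Rt = 49434.2 + 28280.1 + 1534.8
Result: Rt = 79249.1 N

79249.1 N


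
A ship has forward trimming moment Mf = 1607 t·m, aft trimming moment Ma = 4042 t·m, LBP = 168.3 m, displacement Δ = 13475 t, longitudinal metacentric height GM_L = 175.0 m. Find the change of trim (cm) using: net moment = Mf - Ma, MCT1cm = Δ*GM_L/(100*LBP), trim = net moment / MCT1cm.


Formula: net trimming moment = Mf - Ma; MCT1cm = Δ*GM_L/(100*LBP); trim = net moment / MCT1cm
Step 1 — net trimming moment = 1607 - 4042 = -2435 t·m
Step 2 — MCT1cm = 13475 * 175.0 / (100 * 168.3) = 140.1144 t·m/cm
Step 3 — trim = -2435 / 140.1144 ≈ -17.379 cm (5 s.f.)

-17.379 cm


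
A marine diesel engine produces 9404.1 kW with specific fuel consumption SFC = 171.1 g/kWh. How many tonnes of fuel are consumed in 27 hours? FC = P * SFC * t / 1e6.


Formula: FC (tonnes) = P * SFC * t / 1,000,000
Step 1 — P * SFC * t = 9404.1 * 171.1 * 27 = 43444120.77 g
Step 2 — FC (tonnes) = 43444120.77 / 1,000,000 ≈ 43.444 tonnes (5 s.f.)

43.444 tonnes


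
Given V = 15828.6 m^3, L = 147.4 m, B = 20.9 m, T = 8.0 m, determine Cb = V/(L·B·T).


Formula: Cb = V / (L * B * T)
Step 1 — L * B * T = 147.4 * 20.9 * 8.0 = 24645.28 m^3
Step 2 — Cb = 15828.6 / 24645.28 ≈ 0.64226 (5 s.f.)

0.64226


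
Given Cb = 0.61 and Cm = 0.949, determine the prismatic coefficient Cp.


Formula: Cp = Cb / Cm
Substituting: Cp = 0.61 / 0.949
Result: Cp ≈ 0.64278 (5 s.f.)

0.64278


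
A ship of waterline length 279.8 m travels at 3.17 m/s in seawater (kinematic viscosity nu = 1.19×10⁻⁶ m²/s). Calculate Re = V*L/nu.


Formula: Re = V * L / nu
Step 1 — V * L = 3.17 * 279.8 = 886.966 m^2/s
Step 2 — Re = 886.966 / 1.19e-6 = 7.45e+08

7.45e+08


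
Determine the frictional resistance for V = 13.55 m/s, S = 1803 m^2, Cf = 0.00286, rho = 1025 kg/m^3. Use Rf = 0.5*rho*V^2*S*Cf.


Formula: Rf = 0.5 * rho * V^2 * S * Cf
Step 1 — V^2 = 13.55^2 = 183.6025
Step 2 — 0.5 * rho * V^2 = 0.5 * 1025 * 183.6025 = 94096.28125
Step 3 — Rf = 94096.28125 * 1803 * 0.00286 ≈ 485220 N (5 s.f.)

485220 N


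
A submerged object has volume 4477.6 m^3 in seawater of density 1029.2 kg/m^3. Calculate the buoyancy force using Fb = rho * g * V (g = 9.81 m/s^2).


Formula: Fb = rho * g * V
Substituting: Fb = 1029.2 * 9.81 * 4477.6
Intermediate: 1029.2 * 9.81 = 10096.452
Result: Fb = 10096.452 * 4477.6 ≈ 45208000 N (5 s.f.)

45208000 N


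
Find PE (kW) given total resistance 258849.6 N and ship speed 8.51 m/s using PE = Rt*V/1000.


Formula: PE = Rt * V / 1000 (kW)
Step 1 — PE (W) = 258849.6 * 8.51 = 2202810.096 W
Step 2 — PE (kW) = 2202810.096 / 1000 ≈ 2202.8 kW (5 s.f.)

2202.8 kW


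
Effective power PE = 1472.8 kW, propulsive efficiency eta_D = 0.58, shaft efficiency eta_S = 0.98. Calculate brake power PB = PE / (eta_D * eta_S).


Formula: PB = PE / (eta_D * eta_S)
Step 1 — combined efficiency = eta_D * eta_S = 0.58 * 0.98 = 0.5684
Step 2 — PB = 1472.8 / 0.5684 ≈ 2591.1 kW (5 s.f.)

2591.1 kW


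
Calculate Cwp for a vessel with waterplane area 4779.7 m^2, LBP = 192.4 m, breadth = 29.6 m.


Formula: Cwp = Aw / (L * B)
Step 1 — L * B = 192.4 * 29.6 = 5695.04 m^2
Step 2 — Cwp = 4779.7 / 5695.04 ≈ 0.83927 (5 s.f.)

0.83927


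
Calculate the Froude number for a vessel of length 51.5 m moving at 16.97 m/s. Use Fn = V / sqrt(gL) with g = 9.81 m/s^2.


Formula: Fn = V / sqrt(g * L)
Step 1 — g * L = 9.81 * 51.5 = 505.215
Step 2 — sqrt(g * L) = sqrt(505.215) = 22.476988
Step 3 — Fn = 16.97 / 22.476988 ≈ 0.75499 (5 s.f.)

0.75499


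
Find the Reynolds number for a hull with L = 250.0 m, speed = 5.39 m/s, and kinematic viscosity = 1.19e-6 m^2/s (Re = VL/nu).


Formula: Re = V * L / nu
Step 1 — V * L = 5.39 * 250.0 = 1347.5 m^2/s
Step 2 — Re = 1347.5 / 1.19e-6 = 1.13e+09

1.13e+09


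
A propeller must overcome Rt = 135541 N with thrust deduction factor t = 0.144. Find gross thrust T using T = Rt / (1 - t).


Formula: T = Rt / (1 - t)
Step 1 — (1 - t) = 1 - 0.144 = 0.856
Step 2 — T = 135541 / 0.856 ≈ 158340 N (5 s.f.)

158340 N


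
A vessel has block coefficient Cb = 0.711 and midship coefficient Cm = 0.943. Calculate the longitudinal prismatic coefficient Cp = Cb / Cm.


Formula: Cp = Cb / Cm
Substituting: Cp = 0.711 / 0.943
Result: Cp ≈ 0.75398 (5 s.f.)

0.75398


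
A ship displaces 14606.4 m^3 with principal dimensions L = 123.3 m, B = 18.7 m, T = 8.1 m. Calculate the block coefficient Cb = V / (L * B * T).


Formula: Cb = V / (L * B * T)
Step 1 — L * B * T = 123.3 * 18.7 * 8.1 = 18676.251 m^3
Step 2 — Cb = 14606.4 / 18676.251 ≈ 0.78208 (5 s.f.)

0.78208


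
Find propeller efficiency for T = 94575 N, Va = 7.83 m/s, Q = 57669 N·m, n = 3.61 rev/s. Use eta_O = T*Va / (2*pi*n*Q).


Formula: eta = T * Va / (2 * pi * n * Q)
Step 1 — numerator = T * Va = 94575 * 7.83 = 740522.25
Step 2 — 2 * pi * n = 2 * pi * 3.61 = 22.682299
Step 3 — denominator = 22.682299 * 57669 = 1308065.5
Step 4 — eta = 740522.25 / 1308065.5 ≈ 0.56612 (5 s.f.)

0.56612


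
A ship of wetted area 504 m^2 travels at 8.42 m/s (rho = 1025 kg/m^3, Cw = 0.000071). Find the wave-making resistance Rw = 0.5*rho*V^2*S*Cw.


Formula: Rw = 0.5 * rho * V^2 * S * Cw
Step 1 — V^2 = 8.42^2 = 70.8964
Step 2 — 0.5 * rho * V^2 = 0.5 * 1025 * 70.8964 = 36334.405
Step 3 — Rw = 36334.405 * 504 * 0.000071 ≈ 1300.2 N (5 s.f.)

1300.2 N


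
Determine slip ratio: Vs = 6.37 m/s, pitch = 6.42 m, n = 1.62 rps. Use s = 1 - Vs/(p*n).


Formula: s = 1 - Vs / (p * n)
Step 1 — p * n = 6.42 * 1.62 = 10.4004
Step 2 — Vs / (p*n) = 6.37 / 10.4004 = 0.612476 (6 d.p.)
Step 3 — s = 1 - 0.612476 = 0.387524

0.387524


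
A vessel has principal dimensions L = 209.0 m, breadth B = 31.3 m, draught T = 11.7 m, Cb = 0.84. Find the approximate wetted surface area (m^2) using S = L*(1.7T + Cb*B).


Formula: S = 1.7*L*T + V/T with V = Cb*L*B*T, i.e. S = L * (1.7*T + Cb*B)
Step 1 — 1.7*T = 1.7 * 11.7 = 19.89 m
Step 2 — Cb*B = 0.84 * 31.3 = 26.292 m
Step 3 — 1.7*T + Cb*B = 19.89 + 26.292 = 46.182 m
Step 4 — S = 209.0 * 46.182 ≈ 9652.0 m^2 (5 s.f.)

9652.0 m^2


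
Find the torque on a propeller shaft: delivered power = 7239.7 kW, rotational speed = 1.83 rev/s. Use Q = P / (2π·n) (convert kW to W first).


Formula: Q = P_W / (2 * pi * n)
Step 1 — P_W = 7239.7 kW * 1000 = 7239700.0 W
Step 2 — 2 * pi * n = 2 * pi * 1.83 = 11.498229
Step 3 — Q = 7239700.0 / 11.498229 ≈ 629640 N·m (5 s.f.)

629640 N·m


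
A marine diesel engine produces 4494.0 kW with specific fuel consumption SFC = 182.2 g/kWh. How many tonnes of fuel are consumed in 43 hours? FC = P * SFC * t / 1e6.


Formula: FC (tonnes) = P * SFC * t / 1,000,000
Step 1 — P * SFC * t = 4494.0 * 182.2 * 43 = 35208692.4 g
Step 2 — FC (tonnes) = 35208692.4 / 1,000,000 ≈ 35.209 tonnes (5 s.f.)

35.209 tonnes


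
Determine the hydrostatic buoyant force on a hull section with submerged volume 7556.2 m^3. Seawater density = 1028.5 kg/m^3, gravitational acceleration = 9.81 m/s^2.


Formula: Fb = rho * g * V
Substituting: Fb = 1028.5 * 9.81 * 7556.2
Intermediate: 1028.5 * 9.81 = 10089.585
Result: Fb = 10089.585 * 7556.2 ≈ 76239000 N (5 s.f.)

76239000 N


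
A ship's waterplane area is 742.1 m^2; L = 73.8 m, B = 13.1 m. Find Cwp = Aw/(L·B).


Formula: Cwp = Aw / (L * B)
Step 1 — L * B = 73.8 * 13.1 = 966.78 m^2
Step 2 — Cwp = 742.1 / 966.78 ≈ 0.76760 (5 s.f.)

0.76760


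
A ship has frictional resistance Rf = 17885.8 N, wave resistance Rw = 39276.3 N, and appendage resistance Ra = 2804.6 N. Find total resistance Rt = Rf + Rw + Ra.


Formula: Rt = Rf + Rw + Ra
Substituting: Rt = 17885.8 + 39276.3 + 2804.6
Result: Rt = 59966.7 N

59966.7 N


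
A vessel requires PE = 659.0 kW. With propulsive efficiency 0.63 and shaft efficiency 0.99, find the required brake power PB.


Formula: PB = PE / (eta_D * eta_S)
Step 1 — combined efficiency = eta_D * eta_S = 0.63 * 0.99 = 0.6237
Step 2 — PB = 659.0 / 0.6237 ≈ 1056.6 kW (5 s.f.)

1056.6 kW


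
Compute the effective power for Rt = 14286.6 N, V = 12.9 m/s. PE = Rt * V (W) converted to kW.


Formula: PE = Rt * V / 1000 (kW)
Step 1 — PE (W) = 14286.6 * 12.9 = 184297.14 W
Step 2 — PE (kW) = 184297.14 / 1000 ≈ 184.30 kW (5 s.f.)

184.30 kW


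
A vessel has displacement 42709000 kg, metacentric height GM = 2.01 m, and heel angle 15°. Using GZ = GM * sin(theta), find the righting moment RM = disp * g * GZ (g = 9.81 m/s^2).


Formula: GZ = GM * sin(theta); RM = disp * g * GZ
Step 1 — GZ = 2.01 * sin(15°) = 2.01 * 0.258819 = 0.520226 m
Step 2 — RM = 42709000 * 9.81 * 0.520226 ≈ 217960000 N·m (5 s.f.)

217960000 N·m


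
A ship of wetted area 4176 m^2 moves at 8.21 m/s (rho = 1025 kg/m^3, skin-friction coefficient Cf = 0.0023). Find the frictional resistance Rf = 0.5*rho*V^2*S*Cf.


Formula: Rf = 0.5 * rho * V^2 * S * Cf
Step 1 — V^2 = 8.21^2 = 67.4041
Step 2 — 0.5 * rho * V^2 = 0.5 * 1025 * 67.4041 = 34544.60125
Step 3 — Rf = 34544.60125 * 4176 * 0.0023 ≈ 331790 N (5 s.f.)

331790 N


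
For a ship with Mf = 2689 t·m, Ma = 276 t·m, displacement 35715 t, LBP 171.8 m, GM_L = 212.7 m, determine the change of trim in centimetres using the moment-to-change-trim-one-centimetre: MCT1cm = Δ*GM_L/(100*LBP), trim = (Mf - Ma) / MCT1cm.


Formula: net trimming moment = Mf - Ma; MCT1cm = Δ*GM_L/(100*LBP); trim = net moment / MCT1cm
Step 1 — net trimming moment = 2689 - 276 = 2413 t·m
Step 2 — MCT1cm = 35715 * 212.7 / (100 * 171.8) = 442.1758 t·m/cm
Step 3 — trim = 2413 / 442.1758 ≈ 5.4571 cm (5 s.f.)

5.4571 cm


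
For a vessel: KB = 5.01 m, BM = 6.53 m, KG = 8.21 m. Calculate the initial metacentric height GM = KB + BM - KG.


Formula: GM = KB + BM - KG
Step 1 — KM = KB + BM = 5.01 + 6.53 = 11.54 m
Step 2 — GM = KM - KG = 11.54 - 8.21 = 3.33 m

3.33 m


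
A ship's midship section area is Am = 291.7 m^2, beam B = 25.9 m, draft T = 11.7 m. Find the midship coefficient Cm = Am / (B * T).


Formula: Cm = Am / (B * T)
Step 1 — B * T = 25.9 * 11.7 = 303.03 m^2
Step 2 — Cm = 291.7 / 303.03 ≈ 0.96261 (5 s.f.)

0.96261


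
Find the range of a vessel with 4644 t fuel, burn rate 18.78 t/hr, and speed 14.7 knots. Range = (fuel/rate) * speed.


Formula: endurance = fuel / rate; range = endurance * speed
Step 1 — endurance = 4644 / 18.78 = 247.2843 hours
Step 2 — range = 247.2843 * 14.7 ≈ 3635.1 nautical miles (5 s.f.)

3635.1 NM


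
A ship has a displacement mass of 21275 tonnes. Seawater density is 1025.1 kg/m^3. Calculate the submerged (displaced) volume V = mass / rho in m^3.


Formula: V = mass / rho
Step 1 — convert tonnes to kg: 21275 t * 1000 = 21275000 kg
Step 2 — V = 21275000 / 1025.1 ≈ 20754 m^3 (5 s.f.)

20754 m^3


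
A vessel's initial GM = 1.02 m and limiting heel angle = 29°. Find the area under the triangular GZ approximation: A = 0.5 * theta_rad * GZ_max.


Formula: GZ_max = GM * sin(theta); Area = 0.5 * theta_rad * GZ_max
Step 1 — GZ_max = 1.02 * sin(29°) = 1.02 * 0.48481 = 0.494506 m
Step 2 — theta_rad = 29 * pi/180 = 0.506145 rad
Step 3 — Area = 0.5 * 0.506145 * 0.494506 ≈ 0.12515 m·rad (5 s.f.)

0.12515 m·rad


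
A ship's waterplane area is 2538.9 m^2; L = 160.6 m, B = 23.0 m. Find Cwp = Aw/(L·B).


Formula: Cwp = Aw / (L * B)
Step 1 — L * B = 160.6 * 23.0 = 3693.8 m^2
Step 2 — Cwp = 2538.9 / 3693.8 ≈ 0.68734 (5 s.f.)

0.68734


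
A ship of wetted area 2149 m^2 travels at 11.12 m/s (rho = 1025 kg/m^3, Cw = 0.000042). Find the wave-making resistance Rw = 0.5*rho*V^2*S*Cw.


Formula: Rw = 0.5 * rho * V^2 * S * Cw
Step 1 — V^2 = 11.12^2 = 123.6544
Step 2 — 0.5 * rho * V^2 = 0.5 * 1025 * 123.6544 = 63372.88
Step 3 — Rw = 63372.88 * 2149 * 0.000042 ≈ 5719.9 N (5 s.f.)

5719.9 N


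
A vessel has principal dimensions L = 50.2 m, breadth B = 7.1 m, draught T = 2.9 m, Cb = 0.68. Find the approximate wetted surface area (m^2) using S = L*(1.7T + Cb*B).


Formula: S = 1.7*L*T + V/T with V = Cb*L*B*T, i.e. S = L * (1.7*T + Cb*B)
Step 1 — 1.7*T = 1.7 * 2.9 = 4.93 m
Step 2 — Cb*B = 0.68 * 7.1 = 4.828 m
Step 3 — 1.7*T + Cb*B = 4.93 + 4.828 = 9.758 m
Step 4 — S = 50.2 * 9.758 ≈ 489.85 m^2 (5 s.f.)

489.85 m^2


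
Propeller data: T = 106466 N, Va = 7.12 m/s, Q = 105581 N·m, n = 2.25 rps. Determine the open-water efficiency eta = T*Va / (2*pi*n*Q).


Formula: eta = T * Va / (2 * pi * n * Q)
Step 1 — numerator = T * Va = 106466 * 7.12 = 758037.92
Step 2 — 2 * pi * n = 2 * pi * 2.25 = 14.137167
Step 3 — denominator = 14.137167 * 105581 = 1492616.23
Step 4 — eta = 758037.92 / 1492616.23 ≈ 0.50786 (5 s.f.)

0.50786


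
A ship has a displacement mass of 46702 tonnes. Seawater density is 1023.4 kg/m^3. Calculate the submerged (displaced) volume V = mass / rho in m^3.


Formula: V = mass / rho
Step 1 — convert tonnes to kg: 46702 t * 1000 = 46702000 kg
Step 2 — V = 46702000 / 1023.4 ≈ 45634 m^3 (5 s.f.)

45634 m^3


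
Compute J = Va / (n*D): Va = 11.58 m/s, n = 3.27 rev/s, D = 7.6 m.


Formula: J = Va / (n * D)
Step 1 — n * D = 3.27 * 7.6 = 24.852
Step 2 — J = 11.58 / 24.852 ≈ 0.46596 (5 s.f.)

0.46596


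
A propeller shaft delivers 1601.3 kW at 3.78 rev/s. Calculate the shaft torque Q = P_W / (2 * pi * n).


Formula: Q = P_W / (2 * pi * n)
Step 1 — P_W = 1601.3 kW * 1000 = 1601300.0 W
Step 2 — 2 * pi * n = 2 * pi * 3.78 = 23.75044
Step 3 — Q = 1601300.0 / 23.75044 ≈ 67422 N·m (5 s.f.)

67422 N·m


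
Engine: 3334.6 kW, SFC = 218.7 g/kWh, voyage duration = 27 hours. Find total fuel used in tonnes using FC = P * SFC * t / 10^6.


Formula: FC (tonnes) = P * SFC * t / 1,000,000
Step 1 — P * SFC * t = 3334.6 * 218.7 * 27 = 19690479.54 g
Step 2 — FC (tonnes) = 19690479.54 / 1,000,000 ≈ 19.690 tonnes (5 s.f.)

19.690 tonnes


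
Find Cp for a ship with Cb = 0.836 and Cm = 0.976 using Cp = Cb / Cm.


Formula: Cp = Cb / Cm
Substituting: Cp = 0.836 / 0.976
Result: Cp ≈ 0.85656 (5 s.f.)

0.85656


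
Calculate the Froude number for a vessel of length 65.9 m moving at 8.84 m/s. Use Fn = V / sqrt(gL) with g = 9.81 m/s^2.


Formula: Fn = V / sqrt(g * L)
Step 1 — g * L = 9.81 * 65.9 = 646.479
Step 2 — sqrt(g * L) = sqrt(646.479) = 25.425951
Step 3 — Fn = 8.84 / 25.425951 ≈ 0.34768 (5 s.f.)

0.34768


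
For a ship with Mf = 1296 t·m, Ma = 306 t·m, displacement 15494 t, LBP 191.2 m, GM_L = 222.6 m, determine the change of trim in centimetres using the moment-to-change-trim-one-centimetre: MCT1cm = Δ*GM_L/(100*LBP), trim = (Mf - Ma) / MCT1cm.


Formula: net trimming moment = Mf - Ma; MCT1cm = Δ*GM_L/(100*LBP); trim = net moment / MCT1cm
Step 1 — net trimming moment = 1296 - 306 = 990 t·m
Step 2 — MCT1cm = 15494 * 222.6 / (100 * 191.2) = 180.3852 t·m/cm
Step 3 — trim = 990 / 180.3852 ≈ 5.4883 cm (5 s.f.)

5.4883 cm


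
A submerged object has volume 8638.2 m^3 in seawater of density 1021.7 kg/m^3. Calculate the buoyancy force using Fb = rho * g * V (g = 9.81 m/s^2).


Formula: Fb = rho * g * V
Substituting: Fb = 1021.7 * 9.81 * 8638.2
Intermediate: 1021.7 * 9.81 = 10022.877
Result: Fb = 10022.877 * 8638.2 ≈ 86580000 N (5 s.f.)

86580000 N


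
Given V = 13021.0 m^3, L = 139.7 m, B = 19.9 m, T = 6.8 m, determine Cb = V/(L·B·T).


Formula: Cb = V / (L * B * T)
Step 1 — L * B * T = 139.7 * 19.9 * 6.8 = 18904.204 m^3
Step 2 — Cb = 13021.0 / 18904.204 ≈ 0.68879 (5 s.f.)

0.68879


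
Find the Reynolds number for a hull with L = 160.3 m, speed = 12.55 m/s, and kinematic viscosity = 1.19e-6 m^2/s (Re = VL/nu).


Formula: Re = V * L / nu
Step 1 — V * L = 12.55 * 160.3 = 2011.765 m^2/s
Step 2 — Re = 2011.765 / 1.19e-6 = 1.69e+09

1.69e+09


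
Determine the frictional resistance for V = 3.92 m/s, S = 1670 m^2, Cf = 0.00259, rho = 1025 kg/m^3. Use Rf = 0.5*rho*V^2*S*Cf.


Formula: Rf = 0.5 * rho * V^2 * S * Cf
Step 1 — V^2 = 3.92^2 = 15.3664
Step 2 — 0.5 * rho * V^2 = 0.5 * 1025 * 15.3664 = 7875.28
Step 3 — Rf = 7875.28 * 1670 * 0.00259 ≈ 34063 N (5 s.f.)

34063 N


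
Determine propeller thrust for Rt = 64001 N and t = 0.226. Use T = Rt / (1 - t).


Formula: T = Rt / (1 - t)
Step 1 — (1 - t) = 1 - 0.226 = 0.774
Step 2 — T = 64001 / 0.774 ≈ 82689 N (5 s.f.)

82689 N


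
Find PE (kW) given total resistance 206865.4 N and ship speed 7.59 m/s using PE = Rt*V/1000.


Formula: PE = Rt * V / 1000 (kW)
Step 1 — PE (W) = 206865.4 * 7.59 = 1570108.386 W
Step 2 — PE (kW) = 1570108.386 / 1000 ≈ 1570.1 kW (5 s.f.)

1570.1 kW


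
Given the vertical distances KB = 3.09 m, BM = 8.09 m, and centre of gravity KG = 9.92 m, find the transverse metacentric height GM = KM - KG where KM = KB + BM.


Formula: GM = KB + BM - KG
Step 1 — KM = KB + BM = 3.09 + 8.09 = 11.18 m
Step 2 — GM = KM - KG = 11.18 - 9.92 = 1.26 m

1.26 m


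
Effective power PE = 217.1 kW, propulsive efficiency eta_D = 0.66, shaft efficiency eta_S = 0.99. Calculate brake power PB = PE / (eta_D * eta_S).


Formula: PB = PE / (eta_D * eta_S)
Step 1 — combined efficiency = eta_D * eta_S = 0.66 * 0.99 = 0.6534
Step 2 — PB = 217.1 / 0.6534 ≈ 332.26 kW (5 s.f.)

332.26 kW


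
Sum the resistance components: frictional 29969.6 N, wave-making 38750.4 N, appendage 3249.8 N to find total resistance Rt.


Formula: Rt = Rf + Rw + Ra
Substituting: Rt = 29969.6 + 38750.4 + 3249.8
Result: Rt = 71969.8 N

71969.8 N


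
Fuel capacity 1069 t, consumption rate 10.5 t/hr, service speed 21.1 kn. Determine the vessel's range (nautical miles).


Formula: endurance = fuel / rate; range = endurance * speed
Step 1 — endurance = 1069 / 10.5 = 101.8095 hours
Step 2 — range = 101.8095 * 21.1 ≈ 2148.2 nautical miles (5 s.f.)

2148.2 NM


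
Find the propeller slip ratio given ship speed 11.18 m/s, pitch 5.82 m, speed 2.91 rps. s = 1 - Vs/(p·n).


Formula: s = 1 - Vs / (p * n)
Step 1 — p * n = 5.82 * 2.91 = 16.9362
Step 2 — Vs / (p*n) = 11.18 / 16.9362 = 0.660124 (6 d.p.)
Step 3 — s = 1 - 0.660124 = 0.339876

0.339876


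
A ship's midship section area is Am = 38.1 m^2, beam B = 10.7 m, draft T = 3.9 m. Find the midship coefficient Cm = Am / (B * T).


Formula: Cm = Am / (B * T)
Step 1 — B * T = 10.7 * 3.9 = 41.73 m^2
Step 2 — Cm = 38.1 / 41.73 ≈ 0.91301 (5 s.f.)

0.91301


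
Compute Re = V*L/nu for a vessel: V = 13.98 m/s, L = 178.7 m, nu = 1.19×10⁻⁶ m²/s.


Formula: Re = V * L / nu
Step 1 — V * L = 13.98 * 178.7 = 2498.226 m^2/s
Step 2 — Re = 2498.226 / 1.19e-6 = 2.10e+09

2.10e+09


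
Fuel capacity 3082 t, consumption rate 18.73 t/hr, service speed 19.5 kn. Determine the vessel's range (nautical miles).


Formula: endurance = fuel / rate; range = endurance * speed
Step 1 — endurance = 3082 / 18.73 = 164.5489 hours
Step 2 — range = 164.5489 * 19.5 ≈ 3208.7 nautical miles (5 s.f.)

3208.7 NM


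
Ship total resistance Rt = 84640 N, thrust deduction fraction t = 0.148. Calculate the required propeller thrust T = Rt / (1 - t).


Formula: T = Rt / (1 - t)
Step 1 — (1 - t) = 1 - 0.148 = 0.852
Step 2 — T = 84640 / 0.852 ≈ 99343 N (5 s.f.)

99343 N


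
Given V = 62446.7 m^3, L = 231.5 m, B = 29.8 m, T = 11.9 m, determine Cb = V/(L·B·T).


Formula: Cb = V / (L * B * T)
Step 1 — L * B * T = 231.5 * 29.8 * 11.9 = 82094.53 m^3
Step 2 — Cb = 62446.7 / 82094.53 ≈ 0.76067 (5 s.f.)

0.76067


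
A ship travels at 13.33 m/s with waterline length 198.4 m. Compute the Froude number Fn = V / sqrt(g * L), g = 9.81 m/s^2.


Formula: Fn = V / sqrt(g * L)
Step 1 — g * L = 9.81 * 198.4 = 1946.304
Step 2 — sqrt(g * L) = sqrt(1946.304) = 44.116936
Step 3 — Fn = 13.33 / 44.116936 ≈ 0.30215 (5 s.f.)

0.30215


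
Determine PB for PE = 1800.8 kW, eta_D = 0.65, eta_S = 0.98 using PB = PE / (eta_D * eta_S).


Formula: PB = PE / (eta_D * eta_S)
Step 1 — combined efficiency = eta_D * eta_S = 0.65 * 0.98 = 0.637
Step 2 — PB = 1800.8 / 0.637 ≈ 2827.0 kW (5 s.f.)

2827.0 kW


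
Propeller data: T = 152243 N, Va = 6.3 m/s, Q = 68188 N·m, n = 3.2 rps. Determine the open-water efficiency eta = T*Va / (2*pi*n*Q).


Formula: eta = T * Va / (2 * pi * n * Q)
Step 1 — numerator = T * Va = 152243 * 6.3 = 959130.9
Step 2 — 2 * pi * n = 2 * pi * 3.2 = 20.106193
Step 3 — denominator = 20.106193 * 68188 = 1371001.09
Step 4 — eta = 959130.9 / 1371001.09 ≈ 0.69958 (5 s.f.)

0.69958


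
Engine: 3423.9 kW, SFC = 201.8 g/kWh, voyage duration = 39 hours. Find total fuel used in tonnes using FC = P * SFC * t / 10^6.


Formula: FC (tonnes) = P * SFC * t / 1,000,000
Step 1 — P * SFC * t = 3423.9 * 201.8 * 39 = 26946777.78 g
Step 2 — FC (tonnes) = 26946777.78 / 1,000,000 ≈ 26.947 tonnes (5 s.f.)

26.947 tonnes


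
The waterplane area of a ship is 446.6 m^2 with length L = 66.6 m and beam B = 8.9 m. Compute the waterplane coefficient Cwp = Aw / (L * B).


Formula: Cwp = Aw / (L * B)
Step 1 — L * B = 66.6 * 8.9 = 592.74 m^2
Step 2 — Cwp = 446.6 / 592.74 ≈ 0.75345 (5 s.f.)

0.75345


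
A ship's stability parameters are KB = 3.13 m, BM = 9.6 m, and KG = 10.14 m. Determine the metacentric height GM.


Formula: GM = KB + BM - KG
Step 1 — KM = KB + BM = 3.13 + 9.6 = 12.73 m
Step 2 — GM = KM - KG = 12.73 - 10.14 = 2.59 m

2.59 m


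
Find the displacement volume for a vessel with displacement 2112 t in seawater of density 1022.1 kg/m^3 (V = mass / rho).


Formula: V = mass / rho
Step 1 — convert tonnes to kg: 2112 t * 1000 = 2112000 kg
Step 2 — V = 2112000 / 1022.1 ≈ 2066.3 m^3 (5 s.f.)

2066.3 m^3


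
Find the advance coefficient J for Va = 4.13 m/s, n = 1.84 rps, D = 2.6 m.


Formula: J = Va / (n * D)
Step 1 — n * D = 1.84 * 2.6 = 4.784
Step 2 — J = 4.13 / 4.784 ≈ 0.86329 (5 s.f.)

0.86329


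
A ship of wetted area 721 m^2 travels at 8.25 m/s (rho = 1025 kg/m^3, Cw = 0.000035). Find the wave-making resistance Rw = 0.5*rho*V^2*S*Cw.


Formula: Rw = 0.5 * rho * V^2 * S * Cw
Step 1 — V^2 = 8.25^2 = 68.0625
Step 2 — 0.5 * rho * V^2 = 0.5 * 1025 * 68.0625 = 34882.03125
Step 3 — Rw = 34882.03125 * 721 * 0.000035 ≈ 880.25 N (5 s.f.)

880.25 N


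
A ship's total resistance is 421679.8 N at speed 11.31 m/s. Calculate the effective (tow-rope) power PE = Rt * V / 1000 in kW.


Formula: PE = Rt * V / 1000 (kW)
Step 1 — PE (W) = 421679.8 * 11.31 = 4769198.538 W
Step 2 — PE (kW) = 4769198.538 / 1000 ≈ 4769.2 kW (5 s.f.)

4769.2 kW


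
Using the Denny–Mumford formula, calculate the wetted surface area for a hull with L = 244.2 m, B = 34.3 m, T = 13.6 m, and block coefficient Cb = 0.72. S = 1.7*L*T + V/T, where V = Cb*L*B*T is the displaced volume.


Formula: S = 1.7*L*T + V/T with V = Cb*L*B*T, i.e. S = L * (1.7*T + Cb*B)
Step 1 — 1.7*T = 1.7 * 13.6 = 23.12 m
Step 2 — Cb*B = 0.72 * 34.3 = 24.696 m
Step 3 — 1.7*T + Cb*B = 23.12 + 24.696 = 47.816 m
Step 4 — S = 244.2 * 47.816 ≈ 11677 m^2 (5 s.f.)

11677 m^2


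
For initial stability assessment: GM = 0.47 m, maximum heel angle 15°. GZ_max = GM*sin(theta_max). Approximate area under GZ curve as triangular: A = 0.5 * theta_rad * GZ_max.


Formula: GZ_max = GM * sin(theta); Area = 0.5 * theta_rad * GZ_max
Step 1 — GZ_max = 0.47 * sin(15°) = 0.47 * 0.258819 = 0.121645 m
Step 2 — theta_rad = 15 * pi/180 = 0.261799 rad
Step 3 — Area = 0.5 * 0.261799 * 0.121645 ≈ 0.015923 m·rad (5 s.f.)

0.015923 m·rad


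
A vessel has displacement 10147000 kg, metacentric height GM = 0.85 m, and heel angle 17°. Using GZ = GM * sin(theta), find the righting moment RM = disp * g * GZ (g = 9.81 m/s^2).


Formula: GZ = GM * sin(theta); RM = disp * g * GZ
Step 1 — GZ = 0.85 * sin(17°) = 0.85 * 0.292372 = 0.248516 m
Step 2 — RM = 10147000 * 9.81 * 0.248516 ≈ 24738000 N·m (5 s.f.)

24738000 N·m


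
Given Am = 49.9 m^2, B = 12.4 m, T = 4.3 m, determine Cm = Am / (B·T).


Formula: Cm = Am / (B * T)
Step 1 — B * T = 12.4 * 4.3 = 53.32 m^2
Step 2 — Cm = 49.9 / 53.32 ≈ 0.93586 (5 s.f.)

0.93586


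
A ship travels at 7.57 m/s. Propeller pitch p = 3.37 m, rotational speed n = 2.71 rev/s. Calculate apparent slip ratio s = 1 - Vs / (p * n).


Formula: s = 1 - Vs / (p * n)
Step 1 — p * n = 3.37 * 2.71 = 9.1327
Step 2 — Vs / (p*n) = 7.57 / 9.1327 = 0.82889 (6 d.p.)
Step 3 — s = 1 - 0.82889 = 0.17111

0.17111


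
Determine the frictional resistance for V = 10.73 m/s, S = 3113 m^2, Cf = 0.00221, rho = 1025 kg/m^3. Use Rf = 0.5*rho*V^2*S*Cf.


Formula: Rf = 0.5 * rho * V^2 * S * Cf
Step 1 — V^2 = 10.73^2 = 115.1329
Step 2 — 0.5 * rho * V^2 = 0.5 * 1025 * 115.1329 = 59005.61125
Step 3 — Rf = 59005.61125 * 3113 * 0.00221 ≈ 405940 N (5 s.f.)

405940 N


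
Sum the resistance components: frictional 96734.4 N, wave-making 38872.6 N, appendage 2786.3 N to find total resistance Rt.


Formula: Rt = Rf + Rw + Ra
Substituting: Rt = 96734.4 + 38872.6 + 2786.3
Result: Rt = 138393.3 N

138393.3 N


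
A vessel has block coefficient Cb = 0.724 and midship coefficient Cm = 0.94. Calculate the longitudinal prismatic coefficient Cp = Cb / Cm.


Formula: Cp = Cb / Cm
Substituting: Cp = 0.724 / 0.94
Result: Cp ≈ 0.77021 (5 s.f.)

0.77021


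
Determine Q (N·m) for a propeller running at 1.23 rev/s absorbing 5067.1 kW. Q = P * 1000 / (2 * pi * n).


Formula: Q = P_W / (2 * pi * n)
Step 1 — P_W = 5067.1 kW * 1000 = 5067100.0 W
Step 2 — 2 * pi * n = 2 * pi * 1.23 = 7.728318
Step 3 — Q = 5067100.0 / 7.728318 ≈ 655650 N·m (5 s.f.)

655650 N·m


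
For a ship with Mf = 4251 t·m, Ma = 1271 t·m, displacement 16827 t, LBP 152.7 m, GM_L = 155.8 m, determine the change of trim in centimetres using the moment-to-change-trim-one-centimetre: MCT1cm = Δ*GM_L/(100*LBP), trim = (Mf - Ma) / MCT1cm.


Formula: net trimming moment = Mf - Ma; MCT1cm = Δ*GM_L/(100*LBP); trim = net moment / MCT1cm
Step 1 — net trimming moment = 4251 - 1271 = 2980 t·m
Step 2 — MCT1cm = 16827 * 155.8 / (100 * 152.7) = 171.6861 t·m/cm
Step 3 — trim = 2980 / 171.6861 ≈ 17.357 cm (5 s.f.)

17.357 cm


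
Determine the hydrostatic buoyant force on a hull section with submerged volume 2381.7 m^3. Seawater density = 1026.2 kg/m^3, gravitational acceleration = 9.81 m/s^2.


Formula: Fb = rho * g * V
Substituting: Fb = 1026.2 * 9.81 * 2381.7
Intermediate: 1026.2 * 9.81 = 10067.022
Result: Fb = 10067.022 * 2381.7 ≈ 23977000 N (5 s.f.)

23977000 N


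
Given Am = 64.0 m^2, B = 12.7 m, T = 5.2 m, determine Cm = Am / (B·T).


Formula: Cm = Am / (B * T)
Step 1 — B * T = 12.7 * 5.2 = 66.04 m^2
Step 2 — Cm = 64.0 / 66.04 ≈ 0.96911 (5 s.f.)

0.96911


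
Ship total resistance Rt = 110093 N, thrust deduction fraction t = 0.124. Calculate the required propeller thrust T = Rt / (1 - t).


Formula: T = Rt / (1 - t)
Step 1 — (1 - t) = 1 - 0.124 = 0.876
Step 2 — T = 110093 / 0.876 ≈ 125680 N (5 s.f.)

125680 N


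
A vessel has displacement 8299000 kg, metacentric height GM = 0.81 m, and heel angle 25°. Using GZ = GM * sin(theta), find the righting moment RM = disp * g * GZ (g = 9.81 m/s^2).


Formula: GZ = GM * sin(theta); RM = disp * g * GZ
Step 1 — GZ = 0.81 * sin(25°) = 0.81 * 0.422618 = 0.342321 m
Step 2 — RM = 8299000 * 9.81 * 0.342321 ≈ 27869000 N·m (5 s.f.)

27869000 N·m


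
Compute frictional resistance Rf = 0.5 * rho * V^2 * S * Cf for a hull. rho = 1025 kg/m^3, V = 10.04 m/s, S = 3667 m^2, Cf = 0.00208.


Formula: Rf = 0.5 * rho * V^2 * S * Cf
Step 1 — V^2 = 10.04^2 = 100.8016
Step 2 — 0.5 * rho * V^2 = 0.5 * 1025 * 100.8016 = 51660.82
Step 3 — Rf = 51660.82 * 3667 * 0.00208 ≈ 394040 N (5 s.f.)

394040 N


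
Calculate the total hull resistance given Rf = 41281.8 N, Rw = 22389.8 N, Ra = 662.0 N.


Formula: Rt = Rf + Rw + Ra
Substituting: Rt = 41281.8 + 22389.8 + 662.0
Result: Rt = 64333.6 N

64333.6 N


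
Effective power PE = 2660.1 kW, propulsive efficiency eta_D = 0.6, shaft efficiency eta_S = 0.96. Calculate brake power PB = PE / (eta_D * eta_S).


Formula: PB = PE / (eta_D * eta_S)
Step 1 — combined efficiency = eta_D * eta_S = 0.6 * 0.96 = 0.576
Step 2 — PB = 2660.1 / 0.576 ≈ 4618.2 kW (5 s.f.)

4618.2 kW


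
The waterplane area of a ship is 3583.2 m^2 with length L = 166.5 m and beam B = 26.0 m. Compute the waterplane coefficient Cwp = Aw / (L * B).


Formula: Cwp = Aw / (L * B)
Step 1 — L * B = 166.5 * 26.0 = 4329.0 m^2
Step 2 — Cwp = 3583.2 / 4329.0 ≈ 0.82772 (5 s.f.)

0.82772


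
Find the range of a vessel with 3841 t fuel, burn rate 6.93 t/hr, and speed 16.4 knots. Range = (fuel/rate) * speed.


Formula: endurance = fuel / rate; range = endurance * speed
Step 1 — endurance = 3841 / 6.93 = 554.2569 hours
Step 2 — range = 554.2569 * 16.4 ≈ 9089.8 nautical miles (5 s.f.)

9089.8 NM


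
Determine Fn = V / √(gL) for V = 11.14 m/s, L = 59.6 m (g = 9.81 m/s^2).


Formula: Fn = V / sqrt(g * L)
Step 1 — g * L = 9.81 * 59.6 = 584.676
Step 2 — sqrt(g * L) = sqrt(584.676) = 24.180074
Step 3 — Fn = 11.14 / 24.180074 ≈ 0.46071 (5 s.f.)

0.46071


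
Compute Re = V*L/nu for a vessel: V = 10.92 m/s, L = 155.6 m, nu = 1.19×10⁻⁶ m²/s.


Formula: Re = V * L / nu
Step 1 — V * L = 10.92 * 155.6 = 1699.152 m^2/s
Step 2 — Re = 1699.152 / 1.19e-6 = 1.43e+09

1.43e+09


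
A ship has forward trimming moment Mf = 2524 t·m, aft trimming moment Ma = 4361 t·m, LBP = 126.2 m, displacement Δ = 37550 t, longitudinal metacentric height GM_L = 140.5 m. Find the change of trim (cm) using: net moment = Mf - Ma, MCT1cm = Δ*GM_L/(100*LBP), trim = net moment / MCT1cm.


Formula: net trimming moment = Mf - Ma; MCT1cm = Δ*GM_L/(100*LBP); trim = net moment / MCT1cm
Step 1 — net trimming moment = 2524 - 4361 = -1837 t·m
Step 2 — MCT1cm = 37550 * 140.5 / (100 * 126.2) = 418.0487 t·m/cm
Step 3 — trim = -1837 / 418.0487 ≈ -4.3942 cm (5 s.f.)

-4.3942 cm


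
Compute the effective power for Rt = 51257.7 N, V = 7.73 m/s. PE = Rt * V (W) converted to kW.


Formula: PE = Rt * V / 1000 (kW)
Step 1 — PE (W) = 51257.7 * 7.73 = 396222.021 W
Step 2 — PE (kW) = 396222.021 / 1000 ≈ 396.22 kW (5 s.f.)

396.22 kW


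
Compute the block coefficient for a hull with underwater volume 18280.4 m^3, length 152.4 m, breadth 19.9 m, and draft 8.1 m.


Formula: Cb = V / (L * B * T)
Step 1 — L * B * T = 152.4 * 19.9 * 8.1 = 24565.356 m^3
Step 2 — Cb = 18280.4 / 24565.356 ≈ 0.74415 (5 s.f.)

0.74415


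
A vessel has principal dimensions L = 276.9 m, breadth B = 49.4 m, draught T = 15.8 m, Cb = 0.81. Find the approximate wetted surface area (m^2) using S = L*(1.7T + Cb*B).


Formula: S = 1.7*L*T + V/T with V = Cb*L*B*T, i.e. S = L * (1.7*T + Cb*B)
Step 1 — 1.7*T = 1.7 * 15.8 = 26.86 m
Step 2 — Cb*B = 0.81 * 49.4 = 40.014 m
Step 3 — 1.7*T + Cb*B = 26.86 + 40.014 = 66.874 m
Step 4 — S = 276.9 * 66.874 ≈ 18517 m^2 (5 s.f.)

18517 m^2


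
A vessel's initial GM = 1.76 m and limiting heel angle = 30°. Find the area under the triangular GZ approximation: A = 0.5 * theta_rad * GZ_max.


Formula: GZ_max = GM * sin(theta); Area = 0.5 * theta_rad * GZ_max
Step 1 — GZ_max = 1.76 * sin(30°) = 1.76 * 0.5 = 0.88 m
Step 2 — theta_rad = 30 * pi/180 = 0.523599 rad
Step 3 — Area = 0.5 * 0.523599 * 0.88 ≈ 0.23038 m·rad (5 s.f.)

0.23038 m·rad


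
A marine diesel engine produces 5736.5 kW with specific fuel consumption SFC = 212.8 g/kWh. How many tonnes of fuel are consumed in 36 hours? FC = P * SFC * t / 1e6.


Formula: FC (tonnes) = P * SFC * t / 1,000,000
Step 1 — P * SFC * t = 5736.5 * 212.8 * 36 = 43946179.2 g
Step 2 — FC (tonnes) = 43946179.2 / 1,000,000 ≈ 43.946 tonnes (5 s.f.)

43.946 tonnes


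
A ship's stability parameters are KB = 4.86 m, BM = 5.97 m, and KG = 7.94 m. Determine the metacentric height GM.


Formula: GM = KB + BM - KG
Step 1 — KM = KB + BM = 4.86 + 5.97 = 10.83 m
Step 2 — GM = KM - KG = 10.83 - 7.94 = 2.89 m

2.89 m


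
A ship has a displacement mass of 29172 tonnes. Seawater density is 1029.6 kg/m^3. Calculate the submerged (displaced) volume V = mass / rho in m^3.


Formula: V = mass / rho
Step 1 — convert tonnes to kg: 29172 t * 1000 = 29172000 kg
Step 2 — V = 29172000 / 1029.6 ≈ 28333 m^3 (5 s.f.)

28333 m^3


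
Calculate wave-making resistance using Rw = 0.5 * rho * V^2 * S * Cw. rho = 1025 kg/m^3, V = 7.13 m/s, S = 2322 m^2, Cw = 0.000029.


Formula: Rw = 0.5 * rho * V^2 * S * Cw
Step 1 — V^2 = 7.13^2 = 50.8369
Step 2 — 0.5 * rho * V^2 = 0.5 * 1025 * 50.8369 = 26053.91125
Step 3 — Rw = 26053.91125 * 2322 * 0.000029 ≈ 1754.4 N (5 s.f.)

1754.4 N


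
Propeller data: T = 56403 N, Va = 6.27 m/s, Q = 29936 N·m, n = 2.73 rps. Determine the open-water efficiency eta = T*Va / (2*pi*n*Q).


Formula: eta = T * Va / (2 * pi * n * Q)
Step 1 — numerator = T * Va = 56403 * 6.27 = 353646.81
Step 2 — 2 * pi * n = 2 * pi * 2.73 = 17.153096
Step 3 — denominator = 17.153096 * 29936 = 513495.08
Step 4 — eta = 353646.81 / 513495.08 ≈ 0.68871 (5 s.f.)

0.68871


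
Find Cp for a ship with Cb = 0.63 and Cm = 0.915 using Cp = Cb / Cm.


Formula: Cp = Cb / Cm
Substituting: Cp = 0.63 / 0.915
Result: Cp ≈ 0.68852 (5 s.f.)

0.68852


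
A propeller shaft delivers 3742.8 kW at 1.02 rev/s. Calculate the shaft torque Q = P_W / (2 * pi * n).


Formula: Q = P_W / (2 * pi * n)
Step 1 — P_W = 3742.8 kW * 1000 = 3742800.0 W
Step 2 — 2 * pi * n = 2 * pi * 1.02 = 6.408849
Step 3 — Q = 3742800.0 / 6.408849 ≈ 584010 N·m (5 s.f.)

584010 N·m


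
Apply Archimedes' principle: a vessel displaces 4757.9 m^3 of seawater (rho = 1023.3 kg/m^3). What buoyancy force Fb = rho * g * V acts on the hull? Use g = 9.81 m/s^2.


Formula: Fb = rho * g * V
Substituting: Fb = 1023.3 * 9.81 * 4757.9
Intermediate: 1023.3 * 9.81 = 10038.573
Result: Fb = 10038.573 * 4757.9 ≈ 47763000 N (5 s.f.)

47763000 N


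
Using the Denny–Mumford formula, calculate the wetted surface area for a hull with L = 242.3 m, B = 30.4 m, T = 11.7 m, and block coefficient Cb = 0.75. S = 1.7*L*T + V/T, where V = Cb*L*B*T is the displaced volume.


Formula: S = 1.7*L*T + V/T with V = Cb*L*B*T, i.e. S = L * (1.7*T + Cb*B)
Step 1 — 1.7*T = 1.7 * 11.7 = 19.89 m
Step 2 — Cb*B = 0.75 * 30.4 = 22.8 m
Step 3 — 1.7*T + Cb*B = 19.89 + 22.8 = 42.69 m
Step 4 — S = 242.3 * 42.69 ≈ 10344 m^2 (5 s.f.)

10344 m^2


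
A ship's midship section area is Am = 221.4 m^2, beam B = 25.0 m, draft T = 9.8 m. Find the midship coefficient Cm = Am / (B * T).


Formula: Cm = Am / (B * T)
Step 1 — B * T = 25.0 * 9.8 = 245.0 m^2
Step 2 — Cm = 221.4 / 245.0 ≈ 0.90367 (5 s.f.)

0.90367


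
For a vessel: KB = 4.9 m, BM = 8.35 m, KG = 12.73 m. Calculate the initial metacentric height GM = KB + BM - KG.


Formula: GM = KB + BM - KG
Step 1 — KM = KB + BM = 4.9 + 8.35 = 13.25 m
Step 2 — GM = KM - KG = 13.25 - 12.73 = 0.52 m

0.52 m


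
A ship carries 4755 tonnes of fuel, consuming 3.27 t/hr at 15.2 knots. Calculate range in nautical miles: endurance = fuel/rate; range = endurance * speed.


Formula: endurance = fuel / rate; range = endurance * speed
Step 1 — endurance = 4755 / 3.27 = 1454.1284 hours
Step 2 — range = 1454.1284 * 15.2 ≈ 22103 nautical miles (5 s.f.)

22103 NM


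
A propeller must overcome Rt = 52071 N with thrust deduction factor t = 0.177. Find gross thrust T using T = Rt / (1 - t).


Formula: T = Rt / (1 - t)
Step 1 — (1 - t) = 1 - 0.177 = 0.823
Step 2 — T = 52071 / 0.823 ≈ 63270 N (5 s.f.)

63270 N


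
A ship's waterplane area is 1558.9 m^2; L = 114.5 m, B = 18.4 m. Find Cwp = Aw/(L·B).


Formula: Cwp = Aw / (L * B)
Step 1 — L * B = 114.5 * 18.4 = 2106.8 m^2
Step 2 — Cwp = 1558.9 / 2106.8 ≈ 0.73994 (5 s.f.)

0.73994


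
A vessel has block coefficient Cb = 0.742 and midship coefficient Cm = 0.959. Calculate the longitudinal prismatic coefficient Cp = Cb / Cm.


Formula: Cp = Cb / Cm
Substituting: Cp = 0.742 / 0.959
Result: Cp ≈ 0.77372 (5 s.f.)

0.77372


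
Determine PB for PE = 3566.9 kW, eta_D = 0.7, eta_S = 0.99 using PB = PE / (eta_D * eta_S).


Formula: PB = PE / (eta_D * eta_S)
Step 1 — combined efficiency = eta_D * eta_S = 0.7 * 0.99 = 0.693
Step 2 — PB = 3566.9 / 0.693 ≈ 5147.0 kW (5 s.f.)

5147.0 kW


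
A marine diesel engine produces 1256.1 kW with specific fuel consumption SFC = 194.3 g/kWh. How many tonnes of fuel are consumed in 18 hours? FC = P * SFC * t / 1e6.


Formula: FC (tonnes) = P * SFC * t / 1,000,000
Step 1 — P * SFC * t = 1256.1 * 194.3 * 18 = 4393084.14 g
Step 2 — FC (tonnes) = 4393084.14 / 1,000,000 ≈ 4.3931 tonnes (5 s.f.)

4.3931 tonnes


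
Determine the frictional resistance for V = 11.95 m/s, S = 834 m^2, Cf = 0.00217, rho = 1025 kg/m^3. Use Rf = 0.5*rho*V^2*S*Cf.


Formula: Rf = 0.5 * rho * V^2 * S * Cf
Step 1 — V^2 = 11.95^2 = 142.8025
Step 2 — 0.5 * rho * V^2 = 0.5 * 1025 * 142.8025 = 73186.28125
Step 3 — Rf = 73186.28125 * 834 * 0.00217 ≈ 132450 N (5 s.f.)

132450 N


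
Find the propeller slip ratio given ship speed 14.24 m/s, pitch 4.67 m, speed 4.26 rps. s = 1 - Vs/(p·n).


Formula: s = 1 - Vs / (p * n)
Step 1 — p * n = 4.67 * 4.26 = 19.8942
Step 2 — Vs / (p*n) = 14.24 / 19.8942 = 0.715787 (6 d.p.)
Step 3 — s = 1 - 0.715787 = 0.284213

0.284213


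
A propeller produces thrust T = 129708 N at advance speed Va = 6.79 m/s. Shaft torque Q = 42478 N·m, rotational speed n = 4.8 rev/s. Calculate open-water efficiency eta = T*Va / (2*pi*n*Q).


Formula: eta = T * Va / (2 * pi * n * Q)
Step 1 — numerator = T * Va = 129708 * 6.79 = 880717.32
Step 2 — 2 * pi * n = 2 * pi * 4.8 = 30.159289
Step 3 — denominator = 30.159289 * 42478 = 1281106.28
Step 4 — eta = 880717.32 / 1281106.28 ≈ 0.68747 (5 s.f.)

0.68747


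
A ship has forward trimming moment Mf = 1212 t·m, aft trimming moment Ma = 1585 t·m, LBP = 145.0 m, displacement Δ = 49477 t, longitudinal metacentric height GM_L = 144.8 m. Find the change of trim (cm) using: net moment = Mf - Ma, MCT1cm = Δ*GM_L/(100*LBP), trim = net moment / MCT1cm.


Formula: net trimming moment = Mf - Ma; MCT1cm = Δ*GM_L/(100*LBP); trim = net moment / MCT1cm
Step 1 — net trimming moment = 1212 - 1585 = -373 t·m
Step 2 — MCT1cm = 49477 * 144.8 / (100 * 145.0) = 494.0876 t·m/cm
Step 3 — trim = -373 / 494.0876 ≈ -0.75493 cm (5 s.f.)

-0.75493 cm


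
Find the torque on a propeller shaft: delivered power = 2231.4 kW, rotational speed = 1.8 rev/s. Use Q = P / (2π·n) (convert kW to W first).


Formula: Q = P_W / (2 * pi * n)
Step 1 — P_W = 2231.4 kW * 1000 = 2231400.0 W
Step 2 — 2 * pi * n = 2 * pi * 1.8 = 11.309734
Step 3 — Q = 2231400.0 / 11.309734 ≈ 197300 N·m (5 s.f.)

197300 N·m


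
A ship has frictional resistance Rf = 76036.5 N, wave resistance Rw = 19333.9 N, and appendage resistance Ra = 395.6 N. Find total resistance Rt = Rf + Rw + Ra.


Formula: Rt = Rf + Rw + Ra
Substituting: Rt = 76036.5 + 19333.9 + 395.6
Result: Rt = 95766.0 N

95766.0 N


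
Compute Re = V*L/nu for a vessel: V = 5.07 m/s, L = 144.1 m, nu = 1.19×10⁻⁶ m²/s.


Formula: Re = V * L / nu
Step 1 — V * L = 5.07 * 144.1 = 730.587 m^2/s
Step 2 — Re = 730.587 / 1.19e-6 = 6.14e+08

6.14e+08


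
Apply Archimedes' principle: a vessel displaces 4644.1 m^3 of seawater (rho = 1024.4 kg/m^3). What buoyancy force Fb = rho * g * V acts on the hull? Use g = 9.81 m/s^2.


Formula: Fb = rho * g * V
Substituting: Fb = 1024.4 * 9.81 * 4644.1
Intermediate: 1024.4 * 9.81 = 10049.364
Result: Fb = 10049.364 * 4644.1 ≈ 46670000 N (5 s.f.)

46670000 N
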